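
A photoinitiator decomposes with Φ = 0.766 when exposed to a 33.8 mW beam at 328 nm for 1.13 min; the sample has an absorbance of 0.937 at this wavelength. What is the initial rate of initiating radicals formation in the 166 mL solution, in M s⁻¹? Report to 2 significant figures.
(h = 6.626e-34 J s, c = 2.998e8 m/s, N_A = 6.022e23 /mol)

Photon energy at 328 nm: hc/λ = (6.626e-34)(2.998e8)/(328e-9) = 6.056e-19 J.
Energy delivered: (33.8 mW)(67.8 s) = 2.292 J.
Photons incident: 2.292 / 6.056e-19 = 3.785e18, i.e. 3.785e18/6.022e23 = 6.285e-6 mol.
Fraction absorbed: 1 − 10^(−0.937) = 0.8844.
Photons absorbed: 0.8844 × 6.285e-6 = 5.558e-6 mol.
Product formed: 0.766 × 5.558e-6 = 4.257e-6 mol.
Rate: 4.257e-6 mol / (67.8 s × 0.166 L) = 3.8e-7 M s⁻¹.

3.8e-7 M s⁻¹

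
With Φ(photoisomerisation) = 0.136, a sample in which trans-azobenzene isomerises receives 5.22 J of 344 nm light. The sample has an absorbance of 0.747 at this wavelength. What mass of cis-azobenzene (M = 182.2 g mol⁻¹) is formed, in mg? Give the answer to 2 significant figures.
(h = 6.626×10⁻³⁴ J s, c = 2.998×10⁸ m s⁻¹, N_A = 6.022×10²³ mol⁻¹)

Photon energy at 344 nm: hc/λ = (6.626×10⁻³⁴)(2.998×10⁸)/(344×10⁻⁹) = 5.775×10⁻¹⁹ J.
Photons incident: 5.22 / 5.775×10⁻¹⁹ = 9.039×10¹⁸, i.e. 9.039×10¹⁸/6.022×10²³ = 1.501×10⁻⁵ mol.
Fraction absorbed: 1 − 10^(−0.747) = 0.8209.
Photons absorbed: 0.8209 × 1.501×10⁻⁵ = 1.232×10⁻⁵ mol.
Product: Φ × n_abs = 0.136 × 1.232×10⁻⁵ = 1.676×10⁻⁶ mol.
Mass: 1.676×10⁻⁶ × 182.2 = 3.054×10⁻⁴ g = 0.31 mg.

0.31 mg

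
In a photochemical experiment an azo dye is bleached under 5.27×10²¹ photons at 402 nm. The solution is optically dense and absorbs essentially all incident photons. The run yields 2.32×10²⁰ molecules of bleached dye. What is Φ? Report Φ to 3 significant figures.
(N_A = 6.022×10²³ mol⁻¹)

Φ = 0.0440

Product: 2.32×10²⁰ / 6.022×10²³ = 3.853×10⁻⁴ mol.
Moles of photons: 5.27×10²¹ / 6.022×10²³ = 0.008751 mol.
Φ = 3.853×10⁻⁴ mol / 0.008751 mol photons = 0.0440.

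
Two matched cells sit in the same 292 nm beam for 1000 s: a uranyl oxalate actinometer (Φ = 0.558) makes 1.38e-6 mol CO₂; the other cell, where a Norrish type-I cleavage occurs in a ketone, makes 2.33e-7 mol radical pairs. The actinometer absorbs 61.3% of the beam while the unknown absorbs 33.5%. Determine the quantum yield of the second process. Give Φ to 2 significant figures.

Photons absorbed by the actinometer: 1.38e-6 / 0.558 = 2.473e-6 mol.
Incident flux: 2.473e-6 / 0.613 = 4.034e-6 einstein.
Absorbed by unknown: 0.335 × 4.034e-6 = 1.351e-6 mol.
Φ(unknown) = 2.33e-7 / 1.351e-6 = 0.17.

Φ = 0.17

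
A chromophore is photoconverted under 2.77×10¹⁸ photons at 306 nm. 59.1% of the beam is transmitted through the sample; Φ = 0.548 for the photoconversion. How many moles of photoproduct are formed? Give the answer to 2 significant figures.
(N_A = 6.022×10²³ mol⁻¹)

Moles of photons: 2.77×10¹⁸ / 6.022×10²³ = 4.600×10⁻⁶ mol.
Fraction absorbed: 1 − 59.1/100 = 0.4090.
Photons absorbed: 0.4090 × 4.600×10⁻⁶ = 1.881×10⁻⁶ mol.
Product: Φ × n_abs = 0.548 × 1.881×10⁻⁶ = 1.031×10⁻⁶ mol.

1.0×10⁻⁶ mol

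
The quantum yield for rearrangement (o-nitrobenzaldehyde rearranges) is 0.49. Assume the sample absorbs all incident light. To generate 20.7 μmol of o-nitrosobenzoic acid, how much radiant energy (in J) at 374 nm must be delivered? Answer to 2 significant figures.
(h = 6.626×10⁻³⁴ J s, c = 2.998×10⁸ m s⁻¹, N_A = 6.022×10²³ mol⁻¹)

Product: 20.7 μmol = 2.07×10⁻⁵ mol.
Photons that must be absorbed: 2.07×10⁻⁵ / 0.49 = 4.224×10⁻⁵ mol.
Photon energy: hc/λ = 5.311×10⁻¹⁹ J; per mole, 3.198×10⁵ J mol⁻¹.
Energy required: 4.224×10⁻⁵ × 3.198×10⁵ = 14 J.

14 J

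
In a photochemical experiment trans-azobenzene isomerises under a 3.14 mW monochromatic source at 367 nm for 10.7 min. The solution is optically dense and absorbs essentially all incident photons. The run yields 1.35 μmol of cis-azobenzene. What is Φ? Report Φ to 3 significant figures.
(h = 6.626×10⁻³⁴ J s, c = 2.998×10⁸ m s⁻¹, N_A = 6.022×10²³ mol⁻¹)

Product: 1.35 μmol = 1.35×10⁻⁶ mol.
Photon energy at 367 nm: hc/λ = (6.626×10⁻³⁴)(2.998×10⁸)/(367×10⁻⁹) = 5.413×10⁻¹⁹ J.
Energy delivered: (3.14 mW)(642 s) = 2.016 J.
Photons incident: 2.016 / 5.413×10⁻¹⁹ = 3.724×10¹⁸, i.e. 3.724×10¹⁸/6.022×10²³ = 6.184×10⁻⁶ mol.
Φ = 1.35×10⁻⁶ mol / 6.184×10⁻⁶ mol photons = 0.218.

Φ = 0.218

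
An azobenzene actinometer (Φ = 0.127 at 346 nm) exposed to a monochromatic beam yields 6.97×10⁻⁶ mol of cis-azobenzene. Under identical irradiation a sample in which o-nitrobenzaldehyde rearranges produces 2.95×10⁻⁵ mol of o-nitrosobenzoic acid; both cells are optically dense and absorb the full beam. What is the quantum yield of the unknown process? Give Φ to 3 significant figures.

Φ = 0.538

Photons absorbed by the actinometer: 6.97×10⁻⁶ / 0.127 = 5.488×10⁻⁵ mol.
Φ(unknown) = 2.95×10⁻⁵ / 5.488×10⁻⁵ = 0.538.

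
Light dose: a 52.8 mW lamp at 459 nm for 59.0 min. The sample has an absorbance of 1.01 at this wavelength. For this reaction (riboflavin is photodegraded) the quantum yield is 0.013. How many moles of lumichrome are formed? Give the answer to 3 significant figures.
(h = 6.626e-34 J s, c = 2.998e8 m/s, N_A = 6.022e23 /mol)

Photon energy at 459 nm: hc/λ = (6.626e-34)(2.998e8)/(459e-9) = 4.328e-19 J.
Energy delivered: (52.8 mW)(3540 s) = 186.9 J.
Photons incident: 186.9 / 4.328e-19 = 4.318e20, i.e. 4.318e20/6.022e23 = 7.170e-4 mol.
Fraction absorbed: 1 − 10^(−1.01) = 0.9023.
Photons absorbed: 0.9023 × 7.170e-4 = 6.469e-4 mol.
Product: Φ × n_abs = 0.013 × 6.469e-4 = 8.410e-6 mol.

8.41e-6 mol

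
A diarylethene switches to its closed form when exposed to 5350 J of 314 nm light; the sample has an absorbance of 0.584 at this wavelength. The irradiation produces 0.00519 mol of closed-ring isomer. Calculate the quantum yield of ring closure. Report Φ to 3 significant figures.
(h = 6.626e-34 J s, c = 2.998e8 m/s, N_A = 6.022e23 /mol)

Photon energy at 314 nm: hc/λ = (6.626e-34)(2.998e8)/(314e-9) = 6.326e-19 J.
Photons incident: 5350 / 6.326e-19 = 8.457e21, i.e. 8.457e21/6.022e23 = 0.01404 mol.
Fraction absorbed: 1 − 10^(−0.584) = 0.7394.
Photons absorbed: 0.7394 × 0.01404 = 0.01038 mol.
Φ = 0.00519 mol / 0.01038 mol photons = 0.500.

Φ = 0.500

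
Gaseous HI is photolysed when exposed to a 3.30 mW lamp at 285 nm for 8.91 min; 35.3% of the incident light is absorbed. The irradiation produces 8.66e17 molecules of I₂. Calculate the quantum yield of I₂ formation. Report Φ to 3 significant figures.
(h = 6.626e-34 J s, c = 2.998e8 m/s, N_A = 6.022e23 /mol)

Product: 8.66e17 / 6.022e23 = 1.438e-6 mol.
Photon energy at 285 nm: hc/λ = (6.626e-34)(2.998e8)/(285e-9) = 6.970e-19 J.
Energy delivered: (3.30 mW)(534.6 s) = 1.764 J.
Photons incident: 1.764 / 6.970e-19 = 2.531e18, i.e. 2.531e18/6.022e23 = 4.203e-6 mol.
Photons absorbed: 0.353 × 4.203e-6 = 1.484e-6 mol.
Φ = 1.438e-6 mol / 1.484e-6 mol photons = 0.969.

Φ = 0.969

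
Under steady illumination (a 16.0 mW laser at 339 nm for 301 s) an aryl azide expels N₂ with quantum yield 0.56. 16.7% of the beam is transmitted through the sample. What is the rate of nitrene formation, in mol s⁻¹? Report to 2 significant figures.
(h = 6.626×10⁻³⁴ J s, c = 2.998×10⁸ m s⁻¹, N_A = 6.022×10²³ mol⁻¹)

Photon energy at 339 nm: hc/λ = (6.626×10⁻³⁴)(2.998×10⁸)/(339×10⁻⁹) = 5.860×10⁻¹⁹ J.
Energy delivered: (16.0 mW)(301 s) = 4.816 J.
Photons incident: 4.816 / 5.860×10⁻¹⁹ = 8.218×10¹⁸, i.e. 8.218×10¹⁸/6.022×10²³ = 1.365×10⁻⁵ mol.
Fraction absorbed: 1 − 16.7/100 = 0.8330.
Photons absorbed: 0.8330 × 1.365×10⁻⁵ = 1.137×10⁻⁵ mol.
Product formed: 0.56 × 1.137×10⁻⁵ = 6.367×10⁻⁶ mol.
Rate: 6.367×10⁻⁶ / 301 s = 2.1×10⁻⁸ mol s⁻¹.

2.1×10⁻⁸ mol s⁻¹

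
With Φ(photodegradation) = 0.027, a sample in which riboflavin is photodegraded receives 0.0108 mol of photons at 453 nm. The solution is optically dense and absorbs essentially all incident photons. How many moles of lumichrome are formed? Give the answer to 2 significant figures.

2.9×10⁻⁴ mol

Product: Φ × n_abs = 0.027 × 0.0108 = 2.916×10⁻⁴ mol.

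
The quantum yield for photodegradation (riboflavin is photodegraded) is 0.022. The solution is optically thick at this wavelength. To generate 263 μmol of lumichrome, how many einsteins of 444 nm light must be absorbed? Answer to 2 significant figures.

0.012 einstein

Product: 263 μmol = 2.63×10⁻⁴ mol.
Photons that must be absorbed: 2.63×10⁻⁴ / 0.022 = 0.01195 mol.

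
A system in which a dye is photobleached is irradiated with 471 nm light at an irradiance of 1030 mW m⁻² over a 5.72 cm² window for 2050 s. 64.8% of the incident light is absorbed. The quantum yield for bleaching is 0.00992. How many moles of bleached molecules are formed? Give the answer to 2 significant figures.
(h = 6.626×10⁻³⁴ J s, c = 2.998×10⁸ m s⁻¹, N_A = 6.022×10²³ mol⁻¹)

Photon energy at 471 nm: hc/λ = (6.626×10⁻³⁴)(2.998×10⁸)/(471×10⁻⁹) = 4.218×10⁻¹⁹ J.
Energy delivered: (1030 mW m⁻²)(5.72×10⁻⁴ m²)(2050 s) = 1.208 J.
Photons incident: 1.208 / 4.218×10⁻¹⁹ = 2.864×10¹⁸, i.e. 2.864×10¹⁸/6.022×10²³ = 4.756×10⁻⁶ mol.
Photons absorbed: 0.648 × 4.756×10⁻⁶ = 3.082×10⁻⁶ mol.
Product: Φ × n_abs = 0.00992 × 3.082×10⁻⁶ = 3.057×10⁻⁸ mol.

3.1×10⁻⁸ mol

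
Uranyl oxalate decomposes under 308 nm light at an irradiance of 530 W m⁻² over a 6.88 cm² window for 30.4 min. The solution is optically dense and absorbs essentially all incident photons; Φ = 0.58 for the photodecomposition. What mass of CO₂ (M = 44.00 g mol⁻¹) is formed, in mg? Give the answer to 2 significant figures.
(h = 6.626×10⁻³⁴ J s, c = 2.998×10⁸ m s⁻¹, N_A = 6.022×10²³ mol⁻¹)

44 mg

Photon energy at 308 nm: hc/λ = (6.626×10⁻³⁴)(2.998×10⁸)/(308×10⁻⁹) = 6.450×10⁻¹⁹ J.
Energy delivered: (530 W m⁻²)(6.88×10⁻⁴ m²)(1824 s) = 665.1 J.
Photons incident: 665.1 / 6.450×10⁻¹⁹ = 1.031×10²¹, i.e. 1.031×10²¹/6.022×10²³ = 0.001712 mol.
Product: Φ × n_abs = 0.58 × 0.001712 = 9.930×10⁻⁴ mol.
Mass: 9.930×10⁻⁴ × 44.00 = 0.04369 g = 44 mg.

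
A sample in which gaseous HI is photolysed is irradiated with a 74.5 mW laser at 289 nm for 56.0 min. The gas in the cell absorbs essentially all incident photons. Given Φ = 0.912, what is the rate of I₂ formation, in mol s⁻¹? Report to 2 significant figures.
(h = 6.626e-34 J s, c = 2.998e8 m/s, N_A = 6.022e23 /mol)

Photon energy at 289 nm: hc/λ = (6.626e-34)(2.998e8)/(289e-9) = 6.874e-19 J.
Energy delivered: (74.5 mW)(3360 s) = 250.3 J.
Photons incident: 250.3 / 6.874e-19 = 3.641e20, i.e. 3.641e20/6.022e23 = 6.046e-4 mol.
Product formed: 0.912 × 6.046e-4 = 5.514e-4 mol.
Rate: 5.514e-4 / 3360 s = 1.6e-7 mol s⁻¹.

1.6e-7 mol s⁻¹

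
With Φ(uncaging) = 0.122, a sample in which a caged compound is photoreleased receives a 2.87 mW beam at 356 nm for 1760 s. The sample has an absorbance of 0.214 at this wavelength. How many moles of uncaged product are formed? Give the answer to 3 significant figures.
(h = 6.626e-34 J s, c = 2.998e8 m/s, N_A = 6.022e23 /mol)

7.14e-7 mol

Photon energy at 356 nm: hc/λ = (6.626e-34)(2.998e8)/(356e-9) = 5.580e-19 J.
Energy delivered: (2.87 mW)(1760 s) = 5.051 J.
Photons incident: 5.051 / 5.580e-19 = 9.052e18, i.e. 9.052e18/6.022e23 = 1.503e-5 mol.
Fraction absorbed: 1 − 10^(−0.214) = 0.3891.
Photons absorbed: 0.3891 × 1.503e-5 = 5.848e-6 mol.
Product: Φ × n_abs = 0.122 × 5.848e-6 = 7.135e-7 mol.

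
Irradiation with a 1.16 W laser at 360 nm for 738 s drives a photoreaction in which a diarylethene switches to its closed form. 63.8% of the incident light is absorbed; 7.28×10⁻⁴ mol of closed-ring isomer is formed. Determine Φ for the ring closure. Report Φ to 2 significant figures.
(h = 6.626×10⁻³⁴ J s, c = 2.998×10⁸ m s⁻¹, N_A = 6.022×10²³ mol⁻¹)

Photon energy at 360 nm: hc/λ = (6.626×10⁻³⁴)(2.998×10⁸)/(360×10⁻⁹) = 5.518×10⁻¹⁹ J.
Energy delivered: (1.16 W)(738 s) = 856.1 J.
Photons incident: 856.1 / 5.518×10⁻¹⁹ = 1.551×10²¹, i.e. 1.551×10²¹/6.022×10²³ = 0.002576 mol.
Photons absorbed: 0.638 × 0.002576 = 0.001643 mol.
Φ = 7.28×10⁻⁴ mol / 0.001643 mol photons = 0.44.

Φ = 0.44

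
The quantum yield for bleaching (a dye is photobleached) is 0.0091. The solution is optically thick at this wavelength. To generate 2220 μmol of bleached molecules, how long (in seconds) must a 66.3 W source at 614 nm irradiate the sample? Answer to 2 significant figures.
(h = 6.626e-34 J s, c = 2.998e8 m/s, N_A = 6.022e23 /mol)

t ≈ 720 s

Product: 2220 μmol = 0.00222 mol.
Photons that must be absorbed: 0.00222 / 0.0091 = 0.2440 mol.
Photon energy: hc/λ = 3.235e-19 J; per mole, 1.948e5 J mol⁻¹.
Energy required: 0.2440 × 1.948e5 = 4.753e4 J.
Time: 4.753e4 J / 66.3 W = 720 s.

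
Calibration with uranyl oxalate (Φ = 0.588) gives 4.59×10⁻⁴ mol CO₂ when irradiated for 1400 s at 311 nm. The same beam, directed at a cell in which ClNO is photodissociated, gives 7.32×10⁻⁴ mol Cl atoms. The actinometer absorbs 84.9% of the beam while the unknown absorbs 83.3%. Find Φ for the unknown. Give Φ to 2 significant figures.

Photons absorbed by the actinometer: 4.59×10⁻⁴ / 0.588 = 7.806×10⁻⁴ mol.
Incident flux: 7.806×10⁻⁴ / 0.849 = 9.194×10⁻⁴ einstein.
Absorbed by unknown: 0.833 × 9.194×10⁻⁴ = 7.659×10⁻⁴ mol.
Φ(unknown) = 7.32×10⁻⁴ / 7.659×10⁻⁴ = 0.96.

Φ = 0.96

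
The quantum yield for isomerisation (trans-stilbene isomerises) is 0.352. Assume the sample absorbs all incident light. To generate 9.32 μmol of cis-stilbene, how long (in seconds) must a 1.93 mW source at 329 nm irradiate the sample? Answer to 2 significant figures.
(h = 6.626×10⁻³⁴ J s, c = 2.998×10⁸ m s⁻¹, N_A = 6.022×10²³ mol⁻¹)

t ≈ 5000 s

Product: 9.32 μmol = 9.32×10⁻⁶ mol.
Photons that must be absorbed: 9.32×10⁻⁶ / 0.352 = 2.648×10⁻⁵ mol.
Photon energy: hc/λ = 6.038×10⁻¹⁹ J; per mole, 3.636×10⁵ J mol⁻¹.
Energy required: 2.648×10⁻⁵ × 3.636×10⁵ = 9.628 J.
Time: 9.628 J / 0.00193 W = 5000 s.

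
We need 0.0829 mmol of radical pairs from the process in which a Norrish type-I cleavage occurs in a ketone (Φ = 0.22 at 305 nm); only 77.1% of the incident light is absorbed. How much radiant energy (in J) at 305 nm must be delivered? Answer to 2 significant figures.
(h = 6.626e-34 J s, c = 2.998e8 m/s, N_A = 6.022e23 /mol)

190 J

Product: 0.0829 mmol = 8.29e-5 mol.
Photons that must be absorbed: 8.29e-5 / 0.22 = 3.768e-4 mol.
Incident photons needed: 3.768e-4 / 0.771 = 4.887e-4 mol.
Photon energy: hc/λ = 6.513e-19 J; per mole, 3.922e5 J mol⁻¹.
Energy required: 4.887e-4 × 3.922e5 = 190 J.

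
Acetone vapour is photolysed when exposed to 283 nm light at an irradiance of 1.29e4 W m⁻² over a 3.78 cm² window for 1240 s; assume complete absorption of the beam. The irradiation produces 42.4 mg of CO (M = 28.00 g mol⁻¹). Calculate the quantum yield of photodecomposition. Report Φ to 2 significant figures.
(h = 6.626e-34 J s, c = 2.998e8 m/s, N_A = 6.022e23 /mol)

Product: 42.4 mg / 28.00 g mol⁻¹ = 0.001514 mol.
Photon energy at 283 nm: hc/λ = (6.626e-34)(2.998e8)/(283e-9) = 7.019e-19 J.
Energy delivered: (1.29e4 W m⁻²)(3.78e-4 m²)(1240 s) = 6046 J.
Photons incident: 6046 / 7.019e-19 = 8.614e21, i.e. 8.614e21/6.022e23 = 0.01430 mol.
Φ = 0.001514 mol / 0.01430 mol photons = 0.11.

Φ = 0.11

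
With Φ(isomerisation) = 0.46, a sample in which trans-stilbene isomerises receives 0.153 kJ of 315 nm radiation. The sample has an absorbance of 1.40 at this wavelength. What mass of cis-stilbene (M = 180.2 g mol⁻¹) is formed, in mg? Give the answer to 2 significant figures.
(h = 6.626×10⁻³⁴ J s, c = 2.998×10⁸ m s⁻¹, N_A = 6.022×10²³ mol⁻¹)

32 mg

Photon energy at 315 nm: hc/λ = (6.626×10⁻³⁴)(2.998×10⁸)/(315×10⁻⁹) = 6.306×10⁻¹⁹ J.
Incident energy: 0.153 kJ = 153 J.
Photons incident: 153 / 6.306×10⁻¹⁹ = 2.426×10²⁰, i.e. 2.426×10²⁰/6.022×10²³ = 4.029×10⁻⁴ mol.
Fraction absorbed: 1 − 10^(−1.40) = 0.9602.
Photons absorbed: 0.9602 × 4.029×10⁻⁴ = 3.869×10⁻⁴ mol.
Product: Φ × n_abs = 0.46 × 3.869×10⁻⁴ = 1.780×10⁻⁴ mol.
Mass: 1.780×10⁻⁴ × 180.2 = 0.03208 g = 32 mg.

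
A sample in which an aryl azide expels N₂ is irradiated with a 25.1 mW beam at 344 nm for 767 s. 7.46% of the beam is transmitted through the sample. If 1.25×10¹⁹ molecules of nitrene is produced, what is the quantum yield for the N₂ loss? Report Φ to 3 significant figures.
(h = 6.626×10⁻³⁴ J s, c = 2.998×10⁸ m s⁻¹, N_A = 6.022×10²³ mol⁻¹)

Product: 1.25×10¹⁹ / 6.022×10²³ = 2.076×10⁻⁵ mol.
Photon energy at 344 nm: hc/λ = (6.626×10⁻³⁴)(2.998×10⁸)/(344×10⁻⁹) = 5.775×10⁻¹⁹ J.
Energy delivered: (25.1 mW)(767 s) = 19.25 J.
Photons incident: 19.25 / 5.775×10⁻¹⁹ = 3.333×10¹⁹, i.e. 3.333×10¹⁹/6.022×10²³ = 5.535×10⁻⁵ mol.
Fraction absorbed: 1 − 7.46/100 = 0.9254.
Photons absorbed: 0.9254 × 5.535×10⁻⁵ = 5.122×10⁻⁵ mol.
Φ = 2.076×10⁻⁵ mol / 5.122×10⁻⁵ mol photons = 0.405.

Φ = 0.405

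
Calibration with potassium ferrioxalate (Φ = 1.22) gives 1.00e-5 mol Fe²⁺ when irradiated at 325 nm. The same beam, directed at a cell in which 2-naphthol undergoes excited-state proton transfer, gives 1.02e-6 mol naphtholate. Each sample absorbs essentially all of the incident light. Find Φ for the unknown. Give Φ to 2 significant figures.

Photons absorbed by the actinometer: 1.00e-5 / 1.22 = 8.197e-6 mol.
Φ(unknown) = 1.02e-6 / 8.197e-6 = 0.12.

Φ = 0.12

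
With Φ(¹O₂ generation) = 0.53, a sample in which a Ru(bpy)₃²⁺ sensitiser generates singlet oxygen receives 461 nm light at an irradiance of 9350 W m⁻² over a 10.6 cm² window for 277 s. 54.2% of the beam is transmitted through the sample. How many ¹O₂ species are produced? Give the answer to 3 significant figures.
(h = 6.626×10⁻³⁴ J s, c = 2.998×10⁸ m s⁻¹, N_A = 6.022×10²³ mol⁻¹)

Photon energy at 461 nm: hc/λ = (6.626×10⁻³⁴)(2.998×10⁸)/(461×10⁻⁹) = 4.309×10⁻¹⁹ J.
Energy delivered: (9350 W m⁻²)(10.6×10⁻⁴ m²)(277 s) = 2745 J.
Photons incident: 2745 / 4.309×10⁻¹⁹ = 6.370×10²¹, i.e. 6.370×10²¹/6.022×10²³ = 0.01058 mol.
Fraction absorbed: 1 − 54.2/100 = 0.4580.
Photons absorbed: 0.4580 × 0.01058 = 0.004846 mol.
Product: Φ × n_abs = 0.53 × 0.004846 = 0.002568 mol.
As a count: 0.002568 × 6.022×10²³ = 1.55×10²¹.

1.55×10²¹ species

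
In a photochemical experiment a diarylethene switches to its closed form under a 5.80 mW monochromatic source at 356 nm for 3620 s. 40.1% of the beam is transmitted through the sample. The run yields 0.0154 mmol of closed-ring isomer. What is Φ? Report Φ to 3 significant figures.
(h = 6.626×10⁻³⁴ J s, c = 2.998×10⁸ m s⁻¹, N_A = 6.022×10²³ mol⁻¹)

Product: 0.0154 mmol = 1.54×10⁻⁵ mol.
Photon energy at 356 nm: hc/λ = (6.626×10⁻³⁴)(2.998×10⁸)/(356×10⁻⁹) = 5.580×10⁻¹⁹ J.
Energy delivered: (5.80 mW)(3620 s) = 21.00 J.
Photons incident: 21.00 / 5.580×10⁻¹⁹ = 3.763×10¹⁹, i.e. 3.763×10¹⁹/6.022×10²³ = 6.249×10⁻⁵ mol.
Fraction absorbed: 1 − 40.1/100 = 0.5990.
Photons absorbed: 0.5990 × 6.249×10⁻⁵ = 3.743×10⁻⁵ mol.
Φ = 1.54×10⁻⁵ mol / 3.743×10⁻⁵ mol photons = 0.411.

Φ = 0.411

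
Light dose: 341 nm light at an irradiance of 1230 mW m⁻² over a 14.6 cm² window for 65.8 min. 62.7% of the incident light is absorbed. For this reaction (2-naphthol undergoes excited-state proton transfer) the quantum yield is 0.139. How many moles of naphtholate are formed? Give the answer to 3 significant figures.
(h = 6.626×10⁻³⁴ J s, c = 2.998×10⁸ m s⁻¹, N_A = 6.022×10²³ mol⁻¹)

Photon energy at 341 nm: hc/λ = (6.626×10⁻³⁴)(2.998×10⁸)/(341×10⁻⁹) = 5.825×10⁻¹⁹ J.
Energy delivered: (1230 mW m⁻²)(14.6×10⁻⁴ m²)(3948 s) = 7.090 J.
Photons incident: 7.090 / 5.825×10⁻¹⁹ = 1.217×10¹⁹, i.e. 1.217×10¹⁹/6.022×10²³ = 2.021×10⁻⁵ mol.
Photons absorbed: 0.627 × 2.021×10⁻⁵ = 1.267×10⁻⁵ mol.
Product: Φ × n_abs = 0.139 × 1.267×10⁻⁵ = 1.761×10⁻⁶ mol.

1.76×10⁻⁶ mol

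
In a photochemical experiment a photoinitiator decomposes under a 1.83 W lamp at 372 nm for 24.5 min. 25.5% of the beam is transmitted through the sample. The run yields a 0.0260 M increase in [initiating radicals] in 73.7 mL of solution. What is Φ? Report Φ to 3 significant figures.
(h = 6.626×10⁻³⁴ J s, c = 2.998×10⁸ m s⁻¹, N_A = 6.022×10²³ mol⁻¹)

Φ = 0.307

Product: (0.0260 M)(0.0737 L) = 0.001916 mol.
Photon energy at 372 nm: hc/λ = (6.626×10⁻³⁴)(2.998×10⁸)/(372×10⁻⁹) = 5.340×10⁻¹⁹ J.
Energy delivered: (1.83 W)(1470 s) = 2690 J.
Photons incident: 2690 / 5.340×10⁻¹⁹ = 5.037×10²¹, i.e. 5.037×10²¹/6.022×10²³ = 0.008364 mol.
Fraction absorbed: 1 − 25.5/100 = 0.7450.
Photons absorbed: 0.7450 × 0.008364 = 0.006231 mol.
Φ = 0.001916 mol / 0.006231 mol photons = 0.307.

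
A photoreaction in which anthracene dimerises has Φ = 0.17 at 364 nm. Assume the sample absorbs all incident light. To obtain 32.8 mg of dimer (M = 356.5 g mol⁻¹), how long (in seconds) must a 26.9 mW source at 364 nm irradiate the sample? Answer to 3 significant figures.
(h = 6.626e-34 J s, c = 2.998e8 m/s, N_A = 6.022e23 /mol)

t ≈ 6610 s

Product: 32.8 mg / 356.5 g mol⁻¹ = 9.201e-5 mol.
Photons that must be absorbed: 9.201e-5 / 0.17 = 5.412e-4 mol.
Photon energy: hc/λ = 5.457e-19 J; per mole, 3.286e5 J mol⁻¹.
Energy required: 5.412e-4 × 3.286e5 = 177.8 J.
Time: 177.8 J / 0.0269 W = 6610 s.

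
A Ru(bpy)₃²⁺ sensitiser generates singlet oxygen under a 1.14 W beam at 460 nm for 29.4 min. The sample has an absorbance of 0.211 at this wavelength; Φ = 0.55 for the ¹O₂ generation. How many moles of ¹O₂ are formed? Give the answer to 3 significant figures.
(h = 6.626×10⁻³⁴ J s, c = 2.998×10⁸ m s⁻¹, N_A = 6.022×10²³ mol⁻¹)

0.00164 mol

Photon energy at 460 nm: hc/λ = (6.626×10⁻³⁴)(2.998×10⁸)/(460×10⁻⁹) = 4.318×10⁻¹⁹ J.
Energy delivered: (1.14 W)(1764 s) = 2011 J.
Photons incident: 2011 / 4.318×10⁻¹⁹ = 4.657×10²¹, i.e. 4.657×10²¹/6.022×10²³ = 0.007733 mol.
Fraction absorbed: 1 − 10^(−0.211) = 0.3848.
Photons absorbed: 0.3848 × 0.007733 = 0.002976 mol.
Product: Φ × n_abs = 0.55 × 0.002976 = 0.001637 mol.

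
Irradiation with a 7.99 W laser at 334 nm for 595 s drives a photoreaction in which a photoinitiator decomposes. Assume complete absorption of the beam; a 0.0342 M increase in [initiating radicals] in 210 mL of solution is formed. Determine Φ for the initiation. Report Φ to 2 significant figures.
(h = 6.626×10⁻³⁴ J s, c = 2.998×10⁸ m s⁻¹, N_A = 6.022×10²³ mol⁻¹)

Product: (0.0342 M)(0.21 L) = 0.007182 mol.
Photon energy at 334 nm: hc/λ = (6.626×10⁻³⁴)(2.998×10⁸)/(334×10⁻⁹) = 5.948×10⁻¹⁹ J.
Energy delivered: (7.99 W)(595 s) = 4754 J.
Photons incident: 4754 / 5.948×10⁻¹⁹ = 7.993×10²¹, i.e. 7.993×10²¹/6.022×10²³ = 0.01327 mol.
Φ = 0.007182 mol / 0.01327 mol photons = 0.54.

Φ = 0.54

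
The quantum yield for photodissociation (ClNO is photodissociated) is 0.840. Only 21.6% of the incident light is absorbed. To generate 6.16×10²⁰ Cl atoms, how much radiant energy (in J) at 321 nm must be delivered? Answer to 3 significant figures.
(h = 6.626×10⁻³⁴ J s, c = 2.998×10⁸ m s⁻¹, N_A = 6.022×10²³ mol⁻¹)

2100 J

Product: 6.16×10²⁰ / 6.022×10²³ = 0.001023 mol.
Photons that must be absorbed: 0.001023 / 0.840 = 0.001218 mol.
Incident photons needed: 0.001218 / 0.216 = 0.005639 mol.
Photon energy: hc/λ = 6.188×10⁻¹⁹ J; per mole, 3.726×10⁵ J mol⁻¹.
Energy required: 0.005639 × 3.726×10⁵ = 2100 J.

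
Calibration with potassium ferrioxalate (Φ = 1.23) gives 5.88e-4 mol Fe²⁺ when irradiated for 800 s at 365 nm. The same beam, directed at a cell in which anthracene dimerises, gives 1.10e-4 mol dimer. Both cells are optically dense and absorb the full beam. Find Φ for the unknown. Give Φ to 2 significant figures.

Φ = 0.23

Photons absorbed by the actinometer: 5.88e-4 / 1.23 = 4.780e-4 mol.
Φ(unknown) = 1.10e-4 / 4.780e-4 = 0.23.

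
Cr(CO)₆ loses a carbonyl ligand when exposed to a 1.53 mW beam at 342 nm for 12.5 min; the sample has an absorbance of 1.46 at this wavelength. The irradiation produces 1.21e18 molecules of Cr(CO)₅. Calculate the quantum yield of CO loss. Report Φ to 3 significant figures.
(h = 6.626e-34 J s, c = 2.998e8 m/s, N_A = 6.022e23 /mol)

Φ = 0.634

Product: 1.21e18 / 6.022e23 = 2.009e-6 mol.
Photon energy at 342 nm: hc/λ = (6.626e-34)(2.998e8)/(342e-9) = 5.808e-19 J.
Energy delivered: (1.53 mW)(750 s) = 1.148 J.
Photons incident: 1.148 / 5.808e-19 = 1.977e18, i.e. 1.977e18/6.022e23 = 3.283e-6 mol.
Fraction absorbed: 1 − 10^(−1.46) = 0.9653.
Photons absorbed: 0.9653 × 3.283e-6 = 3.169e-6 mol.
Φ = 2.009e-6 mol / 3.169e-6 mol photons = 0.634.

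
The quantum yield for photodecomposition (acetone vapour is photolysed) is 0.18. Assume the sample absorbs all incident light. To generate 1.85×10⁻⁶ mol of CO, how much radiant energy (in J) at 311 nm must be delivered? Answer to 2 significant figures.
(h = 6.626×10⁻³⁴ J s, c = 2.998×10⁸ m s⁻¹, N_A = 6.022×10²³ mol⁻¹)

4.0 J

Photons that must be absorbed: 1.85×10⁻⁶ / 0.18 = 1.028×10⁻⁵ mol.
Photon energy: hc/λ = 6.387×10⁻¹⁹ J; per mole, 3.846×10⁵ J mol⁻¹.
Energy required: 1.028×10⁻⁵ × 3.846×10⁵ = 4.0 J.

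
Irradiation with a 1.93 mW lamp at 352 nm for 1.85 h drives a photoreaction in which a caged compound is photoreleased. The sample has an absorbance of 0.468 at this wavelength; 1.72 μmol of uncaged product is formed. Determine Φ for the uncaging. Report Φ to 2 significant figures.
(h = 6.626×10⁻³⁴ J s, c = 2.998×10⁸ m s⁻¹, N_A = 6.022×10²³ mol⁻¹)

Product: 1.72 μmol = 1.72×10⁻⁶ mol.
Photon energy at 352 nm: hc/λ = (6.626×10⁻³⁴)(2.998×10⁸)/(352×10⁻⁹) = 5.643×10⁻¹⁹ J.
Energy delivered: (1.93 mW)(6660 s) = 12.85 J.
Photons incident: 12.85 / 5.643×10⁻¹⁹ = 2.277×10¹⁹, i.e. 2.277×10¹⁹/6.022×10²³ = 3.781×10⁻⁵ mol.
Fraction absorbed: 1 − 10^(−0.468) = 0.6596.
Photons absorbed: 0.6596 × 3.781×10⁻⁵ = 2.494×10⁻⁵ mol.
Φ = 1.72×10⁻⁶ mol / 2.494×10⁻⁵ mol photons = 0.069.

Φ = 0.069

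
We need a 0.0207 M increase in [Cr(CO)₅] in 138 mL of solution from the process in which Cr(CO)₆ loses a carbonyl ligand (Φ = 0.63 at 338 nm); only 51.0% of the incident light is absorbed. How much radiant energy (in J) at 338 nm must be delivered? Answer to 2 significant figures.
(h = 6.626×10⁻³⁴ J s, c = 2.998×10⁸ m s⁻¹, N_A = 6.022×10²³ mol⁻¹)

3100 J

Product: (0.0207 M)(0.138 L) = 0.002857 mol.
Photons that must be absorbed: 0.002857 / 0.63 = 0.004535 mol.
Incident photons needed: 0.004535 / 0.510 = 0.008892 mol.
Photon energy: hc/λ = 5.877×10⁻¹⁹ J; per mole, 3.539×10⁵ J mol⁻¹.
Energy required: 0.008892 × 3.539×10⁵ = 3100 J.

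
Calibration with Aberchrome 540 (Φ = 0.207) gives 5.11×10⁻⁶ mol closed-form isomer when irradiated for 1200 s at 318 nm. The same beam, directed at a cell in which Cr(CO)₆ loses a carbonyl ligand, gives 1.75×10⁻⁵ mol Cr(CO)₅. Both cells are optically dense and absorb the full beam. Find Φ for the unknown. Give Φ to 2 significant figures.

Photons absorbed by the actinometer: 5.11×10⁻⁶ / 0.207 = 2.469×10⁻⁵ mol.
Φ(unknown) = 1.75×10⁻⁵ / 2.469×10⁻⁵ = 0.71.

Φ = 0.71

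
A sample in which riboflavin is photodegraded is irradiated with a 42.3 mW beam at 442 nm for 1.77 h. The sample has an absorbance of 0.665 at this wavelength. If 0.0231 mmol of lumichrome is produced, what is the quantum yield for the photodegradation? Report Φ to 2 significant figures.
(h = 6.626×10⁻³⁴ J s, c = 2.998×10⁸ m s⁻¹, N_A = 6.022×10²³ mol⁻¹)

Φ = 0.030

Product: 0.0231 mmol = 2.31×10⁻⁵ mol.
Photon energy at 442 nm: hc/λ = (6.626×10⁻³⁴)(2.998×10⁸)/(442×10⁻⁹) = 4.494×10⁻¹⁹ J.
Energy delivered: (42.3 mW)(6372 s) = 269.5 J.
Photons incident: 269.5 / 4.494×10⁻¹⁹ = 5.997×10²⁰, i.e. 5.997×10²⁰/6.022×10²³ = 9.958×10⁻⁴ mol.
Fraction absorbed: 1 − 10^(−0.665) = 0.7837.
Photons absorbed: 0.7837 × 9.958×10⁻⁴ = 7.804×10⁻⁴ mol.
Φ = 2.31×10⁻⁵ mol / 7.804×10⁻⁴ mol photons = 0.030.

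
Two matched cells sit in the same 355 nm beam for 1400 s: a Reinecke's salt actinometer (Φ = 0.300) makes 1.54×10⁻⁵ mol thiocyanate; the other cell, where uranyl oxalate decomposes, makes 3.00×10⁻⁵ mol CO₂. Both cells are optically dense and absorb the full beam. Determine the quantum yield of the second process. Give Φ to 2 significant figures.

Photons absorbed by the actinometer: 1.54×10⁻⁵ / 0.300 = 5.133×10⁻⁵ mol.
Φ(unknown) = 3.00×10⁻⁵ / 5.133×10⁻⁵ = 0.58.

Φ = 0.58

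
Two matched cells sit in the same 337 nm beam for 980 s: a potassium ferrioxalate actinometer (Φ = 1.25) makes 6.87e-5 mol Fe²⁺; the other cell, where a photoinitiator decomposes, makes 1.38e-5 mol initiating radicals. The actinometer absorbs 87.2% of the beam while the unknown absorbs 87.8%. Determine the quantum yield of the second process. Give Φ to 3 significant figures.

Photons absorbed by the actinometer: 6.87e-5 / 1.25 = 5.496e-5 mol.
Incident flux: 5.496e-5 / 0.872 = 6.303e-5 einstein.
Absorbed by unknown: 0.878 × 6.303e-5 = 5.534e-5 mol.
Φ(unknown) = 1.38e-5 / 5.534e-5 = 0.249.

Φ = 0.249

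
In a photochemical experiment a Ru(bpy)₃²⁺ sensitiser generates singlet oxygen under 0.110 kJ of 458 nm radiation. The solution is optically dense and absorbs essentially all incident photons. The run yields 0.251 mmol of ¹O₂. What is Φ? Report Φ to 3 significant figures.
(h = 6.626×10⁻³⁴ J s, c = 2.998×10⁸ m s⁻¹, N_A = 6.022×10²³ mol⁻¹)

Φ = 0.596

Product: 0.251 mmol = 2.51×10⁻⁴ mol.
Photon energy at 458 nm: hc/λ = (6.626×10⁻³⁴)(2.998×10⁸)/(458×10⁻⁹) = 4.337×10⁻¹⁹ J.
Incident energy: 0.110 kJ = 110 J.
Photons incident: 110 / 4.337×10⁻¹⁹ = 2.536×10²⁰, i.e. 2.536×10²⁰/6.022×10²³ = 4.211×10⁻⁴ mol.
Φ = 2.51×10⁻⁴ mol / 4.211×10⁻⁴ mol photons = 0.596.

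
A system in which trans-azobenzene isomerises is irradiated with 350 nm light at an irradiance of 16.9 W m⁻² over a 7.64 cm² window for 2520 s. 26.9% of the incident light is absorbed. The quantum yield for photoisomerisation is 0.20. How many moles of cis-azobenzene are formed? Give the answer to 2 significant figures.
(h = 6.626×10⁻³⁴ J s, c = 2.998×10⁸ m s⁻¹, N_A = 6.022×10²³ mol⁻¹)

Photon energy at 350 nm: hc/λ = (6.626×10⁻³⁴)(2.998×10⁸)/(350×10⁻⁹) = 5.676×10⁻¹⁹ J.
Energy delivered: (16.9 W m⁻²)(7.64×10⁻⁴ m²)(2520 s) = 32.54 J.
Photons incident: 32.54 / 5.676×10⁻¹⁹ = 5.733×10¹⁹, i.e. 5.733×10¹⁹/6.022×10²³ = 9.520×10⁻⁵ mol.
Photons absorbed: 0.269 × 9.520×10⁻⁵ = 2.561×10⁻⁵ mol.
Product: Φ × n_abs = 0.20 × 2.561×10⁻⁵ = 5.122×10⁻⁶ mol.

5.1×10⁻⁶ mol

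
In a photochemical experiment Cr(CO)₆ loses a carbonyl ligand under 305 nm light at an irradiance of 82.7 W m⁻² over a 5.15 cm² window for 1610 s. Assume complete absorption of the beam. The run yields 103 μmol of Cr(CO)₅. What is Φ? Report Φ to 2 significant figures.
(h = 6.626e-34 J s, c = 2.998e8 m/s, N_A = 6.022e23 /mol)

Product: 103 μmol = 1.03e-4 mol.
Photon energy at 305 nm: hc/λ = (6.626e-34)(2.998e8)/(305e-9) = 6.513e-19 J.
Energy delivered: (82.7 W m⁻²)(5.15e-4 m²)(1610 s) = 68.57 J.
Photons incident: 68.57 / 6.513e-19 = 1.053e20, i.e. 1.053e20/6.022e23 = 1.749e-4 mol.
Φ = 1.03e-4 mol / 1.749e-4 mol photons = 0.59.

Φ = 0.59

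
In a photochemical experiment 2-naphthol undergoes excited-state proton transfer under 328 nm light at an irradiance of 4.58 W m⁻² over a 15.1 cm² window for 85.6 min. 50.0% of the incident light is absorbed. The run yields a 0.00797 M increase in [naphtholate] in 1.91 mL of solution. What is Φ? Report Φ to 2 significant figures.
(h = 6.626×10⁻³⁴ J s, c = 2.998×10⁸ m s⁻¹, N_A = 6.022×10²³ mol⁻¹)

Product: (0.00797 M)(0.00191 L) = 1.522×10⁻⁵ mol.
Photon energy at 328 nm: hc/λ = (6.626×10⁻³⁴)(2.998×10⁸)/(328×10⁻⁹) = 6.056×10⁻¹⁹ J.
Energy delivered: (4.58 W m⁻²)(15.1×10⁻⁴ m²)(5136 s) = 35.52 J.
Photons incident: 35.52 / 6.056×10⁻¹⁹ = 5.865×10¹⁹, i.e. 5.865×10¹⁹/6.022×10²³ = 9.739×10⁻⁵ mol.
Photons absorbed: 0.500 × 9.739×10⁻⁵ = 4.870×10⁻⁵ mol.
Φ = 1.522×10⁻⁵ mol / 4.870×10⁻⁵ mol photons = 0.31.

Φ = 0.31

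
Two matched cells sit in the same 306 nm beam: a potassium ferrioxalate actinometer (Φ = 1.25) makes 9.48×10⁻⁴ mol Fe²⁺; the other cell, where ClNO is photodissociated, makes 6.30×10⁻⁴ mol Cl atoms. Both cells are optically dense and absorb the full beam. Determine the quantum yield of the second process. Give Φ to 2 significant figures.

Φ = 0.83

Photons absorbed by the actinometer: 9.48×10⁻⁴ / 1.25 = 7.584×10⁻⁴ mol.
Φ(unknown) = 6.30×10⁻⁴ / 7.584×10⁻⁴ = 0.83.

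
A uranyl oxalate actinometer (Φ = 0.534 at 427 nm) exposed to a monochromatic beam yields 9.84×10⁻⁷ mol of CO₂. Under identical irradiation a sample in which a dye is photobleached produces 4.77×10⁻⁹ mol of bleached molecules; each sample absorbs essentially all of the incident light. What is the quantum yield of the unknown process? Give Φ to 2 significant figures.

Photons absorbed by the actinometer: 9.84×10⁻⁷ / 0.534 = 1.843×10⁻⁶ mol.
Φ(unknown) = 4.77×10⁻⁹ / 1.843×10⁻⁶ = 0.0026.

Φ = 0.0026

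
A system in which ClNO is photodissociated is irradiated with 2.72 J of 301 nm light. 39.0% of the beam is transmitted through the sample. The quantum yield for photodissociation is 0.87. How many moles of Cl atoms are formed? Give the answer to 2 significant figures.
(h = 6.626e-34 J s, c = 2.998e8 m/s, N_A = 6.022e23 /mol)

3.6e-6 mol

Photon energy at 301 nm: hc/λ = (6.626e-34)(2.998e8)/(301e-9) = 6.600e-19 J.
Photons incident: 2.72 / 6.600e-19 = 4.121e18, i.e. 4.121e18/6.022e23 = 6.843e-6 mol.
Fraction absorbed: 1 − 39.0/100 = 0.6100.
Photons absorbed: 0.6100 × 6.843e-6 = 4.174e-6 mol.
Product: Φ × n_abs = 0.87 × 4.174e-6 = 3.631e-6 mol.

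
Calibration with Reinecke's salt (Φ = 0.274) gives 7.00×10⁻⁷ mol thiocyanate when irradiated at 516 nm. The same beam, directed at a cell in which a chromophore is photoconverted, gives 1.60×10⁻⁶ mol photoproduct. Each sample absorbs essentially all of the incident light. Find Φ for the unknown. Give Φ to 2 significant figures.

Photons absorbed by the actinometer: 7.00×10⁻⁷ / 0.274 = 2.555×10⁻⁶ mol.
Φ(unknown) = 1.60×10⁻⁶ / 2.555×10⁻⁶ = 0.63.

Φ = 0.63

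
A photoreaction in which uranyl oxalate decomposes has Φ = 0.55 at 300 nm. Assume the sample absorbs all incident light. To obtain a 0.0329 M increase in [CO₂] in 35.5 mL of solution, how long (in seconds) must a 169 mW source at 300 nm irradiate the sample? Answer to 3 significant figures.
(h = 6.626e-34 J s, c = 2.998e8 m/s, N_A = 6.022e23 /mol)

Product: (0.0329 M)(0.0355 L) = 0.001168 mol.
Photons that must be absorbed: 0.001168 / 0.55 = 0.002124 mol.
Photon energy: hc/λ = 6.622e-19 J; per mole, 3.988e5 J mol⁻¹.
Energy required: 0.002124 × 3.988e5 = 847.1 J.
Time: 847.1 J / 0.169 W = 5010 s.

t ≈ 5010 s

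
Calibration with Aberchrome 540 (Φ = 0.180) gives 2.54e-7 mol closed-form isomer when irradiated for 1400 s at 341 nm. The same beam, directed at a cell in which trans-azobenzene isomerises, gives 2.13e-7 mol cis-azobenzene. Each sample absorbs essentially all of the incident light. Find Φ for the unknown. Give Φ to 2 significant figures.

Photons absorbed by the actinometer: 2.54e-7 / 0.180 = 1.411e-6 mol.
Φ(unknown) = 2.13e-7 / 1.411e-6 = 0.15.

Φ = 0.15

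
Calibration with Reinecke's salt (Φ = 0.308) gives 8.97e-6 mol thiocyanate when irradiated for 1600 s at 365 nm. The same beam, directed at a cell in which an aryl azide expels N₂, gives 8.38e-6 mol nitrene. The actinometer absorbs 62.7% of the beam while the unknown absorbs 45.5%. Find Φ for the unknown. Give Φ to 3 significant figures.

Photons absorbed by the actinometer: 8.97e-6 / 0.308 = 2.912e-5 mol.
Incident flux: 2.912e-5 / 0.627 = 4.644e-5 einstein.
Absorbed by unknown: 0.455 × 4.644e-5 = 2.113e-5 mol.
Φ(unknown) = 8.38e-6 / 2.113e-5 = 0.397.

Φ = 0.397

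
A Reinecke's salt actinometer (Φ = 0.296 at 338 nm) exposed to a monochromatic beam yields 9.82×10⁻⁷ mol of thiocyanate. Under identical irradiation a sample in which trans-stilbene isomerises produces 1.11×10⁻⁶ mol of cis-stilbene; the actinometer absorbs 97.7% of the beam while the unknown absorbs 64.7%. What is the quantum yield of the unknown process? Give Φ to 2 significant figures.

Φ = 0.51

Photons absorbed by the actinometer: 9.82×10⁻⁷ / 0.296 = 3.318×10⁻⁶ mol.
Incident flux: 3.318×10⁻⁶ / 0.977 = 3.396×10⁻⁶ einstein.
Absorbed by unknown: 0.647 × 3.396×10⁻⁶ = 2.197×10⁻⁶ mol.
Φ(unknown) = 1.11×10⁻⁶ / 2.197×10⁻⁶ = 0.51.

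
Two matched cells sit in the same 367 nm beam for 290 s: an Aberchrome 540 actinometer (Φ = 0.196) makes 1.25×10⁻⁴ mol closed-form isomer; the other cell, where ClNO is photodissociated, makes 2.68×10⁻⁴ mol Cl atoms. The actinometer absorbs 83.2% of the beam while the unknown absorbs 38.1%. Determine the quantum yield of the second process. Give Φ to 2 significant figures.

Φ = 0.92

Photons absorbed by the actinometer: 1.25×10⁻⁴ / 0.196 = 6.378×10⁻⁴ mol.
Incident flux: 6.378×10⁻⁴ / 0.832 = 7.666×10⁻⁴ einstein.
Absorbed by unknown: 0.381 × 7.666×10⁻⁴ = 2.921×10⁻⁴ mol.
Φ(unknown) = 2.68×10⁻⁴ / 2.921×10⁻⁴ = 0.92.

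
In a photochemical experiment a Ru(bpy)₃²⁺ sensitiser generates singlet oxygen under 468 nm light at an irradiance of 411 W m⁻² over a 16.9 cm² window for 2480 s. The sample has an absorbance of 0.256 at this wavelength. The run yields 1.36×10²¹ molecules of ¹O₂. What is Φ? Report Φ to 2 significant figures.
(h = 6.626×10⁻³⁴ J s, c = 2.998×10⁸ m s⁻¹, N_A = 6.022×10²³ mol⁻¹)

Φ = 0.75

Product: 1.36×10²¹ / 6.022×10²³ = 0.002258 mol.
Photon energy at 468 nm: hc/λ = (6.626×10⁻³⁴)(2.998×10⁸)/(468×10⁻⁹) = 4.245×10⁻¹⁹ J.
Energy delivered: (411 W m⁻²)(16.9×10⁻⁴ m²)(2480 s) = 1723 J.
Photons incident: 1723 / 4.245×10⁻¹⁹ = 4.059×10²¹, i.e. 4.059×10²¹/6.022×10²³ = 0.006740 mol.
Fraction absorbed: 1 − 10^(−0.256) = 0.4454.
Photons absorbed: 0.4454 × 0.006740 = 0.003002 mol.
Φ = 0.002258 mol / 0.003002 mol photons = 0.75.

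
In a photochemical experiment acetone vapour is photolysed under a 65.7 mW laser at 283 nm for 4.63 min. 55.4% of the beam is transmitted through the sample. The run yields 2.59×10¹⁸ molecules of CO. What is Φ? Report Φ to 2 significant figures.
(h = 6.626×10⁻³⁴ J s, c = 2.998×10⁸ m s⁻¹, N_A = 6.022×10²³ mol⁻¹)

Φ = 0.22

Product: 2.59×10¹⁸ / 6.022×10²³ = 4.301×10⁻⁶ mol.
Photon energy at 283 nm: hc/λ = (6.626×10⁻³⁴)(2.998×10⁸)/(283×10⁻⁹) = 7.019×10⁻¹⁹ J.
Energy delivered: (65.7 mW)(277.8 s) = 18.25 J.
Photons incident: 18.25 / 7.019×10⁻¹⁹ = 2.600×10¹⁹, i.e. 2.600×10¹⁹/6.022×10²³ = 4.318×10⁻⁵ mol.
Fraction absorbed: 1 − 55.4/100 = 0.4460.
Photons absorbed: 0.4460 × 4.318×10⁻⁵ = 1.926×10⁻⁵ mol.
Φ = 4.301×10⁻⁶ mol / 1.926×10⁻⁵ mol photons = 0.22.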